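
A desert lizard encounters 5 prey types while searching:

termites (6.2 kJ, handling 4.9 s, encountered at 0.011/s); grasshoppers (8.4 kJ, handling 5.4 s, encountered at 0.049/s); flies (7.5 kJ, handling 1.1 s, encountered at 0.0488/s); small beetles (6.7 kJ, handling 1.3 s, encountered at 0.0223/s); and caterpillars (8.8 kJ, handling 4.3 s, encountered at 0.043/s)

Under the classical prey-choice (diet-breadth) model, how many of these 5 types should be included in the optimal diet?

5

Profitabilities (E/h, kJ/s): flies 6.82, small beetles 5.15, caterpillars 2.05, grasshoppers 1.56, termites 1.27. Add prey in this order while the next type's profitability exceeds the intake rate on those already taken.
Rate on top 1: 0.3474. small beetles: 5.15 > 0.3474 → include.
Rate on top 2: 0.4761. caterpillars: 2.05 > 0.4761 → include.
Rate on top 3: 0.7051. grasshoppers: 1.56 > 0.7051 → include.
Rate on top 4: 0.852. termites: 1.27 > 0.852 → include.
Optimal diet: flies, small beetles, caterpillars, grasshoppers, termites — 5 of 5 types.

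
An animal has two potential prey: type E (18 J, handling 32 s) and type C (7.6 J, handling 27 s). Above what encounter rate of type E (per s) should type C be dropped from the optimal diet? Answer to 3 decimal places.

0.031 per s

Drop type C once their profitability E₂/h₂ falls below the rate achievable on type E alone: E₂/h₂ = λE₁/(1 + λh₁).
Solve for λ: λE₁h₂ = E₂(1 + λh₁) → λ(E₁h₂ − E₂h₁) = E₂ → λ = E₂/(E₁h₂ − E₂h₁).
λ = 7.6/(18×27 − 7.6×32) = 7.6/242.8 = 0.0313 per s.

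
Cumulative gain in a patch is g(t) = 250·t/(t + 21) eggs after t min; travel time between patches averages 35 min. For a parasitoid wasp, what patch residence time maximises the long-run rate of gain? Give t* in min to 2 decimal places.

Optimal t* satisfies g'(t*) = g(t*)/(T + t*).
g'(t) = 250·21/(t + 21)². Setting 250·21/(t+21)² = 250t/[(t+21)(35+t)] gives 21(35+t) = t(t+21), so t² = 21×35 = 735.
t* = √735 = 27.11 min.

27.11 min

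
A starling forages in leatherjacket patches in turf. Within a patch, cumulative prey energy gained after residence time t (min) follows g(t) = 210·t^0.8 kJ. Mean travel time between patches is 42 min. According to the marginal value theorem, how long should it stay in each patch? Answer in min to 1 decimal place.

168.0 min

Optimal t* satisfies g'(t*) = g(t*)/(T + t*).
g'(t) = 0.8·210·t^-0.2. Setting 0.8·210·t^-0.2 = 210·t^0.8/(42+t) gives 0.8(42+t) = t, so 0.20·t = 0.8×42.
t* = 0.8×42/0.20 = 168 min.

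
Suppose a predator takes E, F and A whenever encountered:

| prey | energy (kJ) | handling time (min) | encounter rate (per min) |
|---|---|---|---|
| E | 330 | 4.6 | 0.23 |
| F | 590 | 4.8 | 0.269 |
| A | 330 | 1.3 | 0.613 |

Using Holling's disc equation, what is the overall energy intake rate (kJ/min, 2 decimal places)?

105.38 kJ/min

R = Σλ_iE_i / (1 + Σλ_ih_i)
Numerator: 0.23×330 + 0.269×590 + 0.613×330 = 436.9
Denominator: 1 + 0.23×4.6 + 0.269×4.8 + 0.613×1.3 = 4.146
R = 436.9/4.146 = 105.4 kJ/min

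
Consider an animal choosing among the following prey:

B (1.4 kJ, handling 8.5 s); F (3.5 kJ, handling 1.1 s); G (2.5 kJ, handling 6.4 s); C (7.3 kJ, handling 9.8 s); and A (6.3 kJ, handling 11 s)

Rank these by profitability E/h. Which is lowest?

B

In descending order of E/h:
F: 3.5/1.1 = 3.18 kJ/s
C: 7.3/9.8 = 0.745 kJ/s
A: 6.3/11 = 0.573 kJ/s
G: 2.5/6.4 = 0.391 kJ/s
B: 1.4/8.5 = 0.165 kJ/s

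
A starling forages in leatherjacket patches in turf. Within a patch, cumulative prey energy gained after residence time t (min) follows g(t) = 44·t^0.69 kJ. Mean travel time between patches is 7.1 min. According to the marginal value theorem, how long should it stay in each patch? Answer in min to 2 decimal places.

Optimal t* satisfies g'(t*) = g(t*)/(T + t*).
g'(t) = 0.69·44·t^-0.31. Setting 0.69·44·t^-0.31 = 44·t^0.69/(7.1+t) gives 0.69(7.1+t) = t, so 0.31·t = 0.69×7.1.
t* = 0.69×7.1/0.31 = 15.8 min.

15.80 min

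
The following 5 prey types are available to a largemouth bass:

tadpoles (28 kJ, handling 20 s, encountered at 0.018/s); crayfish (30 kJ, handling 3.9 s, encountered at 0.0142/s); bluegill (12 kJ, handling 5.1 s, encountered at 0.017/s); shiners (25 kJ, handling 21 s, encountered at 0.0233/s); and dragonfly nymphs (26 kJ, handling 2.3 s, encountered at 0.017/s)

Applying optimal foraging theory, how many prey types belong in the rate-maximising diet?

Profitabilities (E/h, kJ/s): dragonfly nymphs 11.3, crayfish 7.69, bluegill 2.35, tadpoles 1.4, shiners 1.19. Add prey in this order while the next type's profitability exceeds the intake rate on those already taken.
Rate on top 1: 0.4254. crayfish: 7.69 > 0.4254 → include.
Rate on top 2: 0.7931. bluegill: 2.35 > 0.7931 → include.
Rate on top 3: 0.9076. tadpoles: 1.4 > 0.9076 → include.
Rate on top 4: 1.023. shiners: 1.19 > 1.023 → include.
Optimal diet: dragonfly nymphs, crayfish, bluegill, tadpoles, shiners — 5 of 5 types.

5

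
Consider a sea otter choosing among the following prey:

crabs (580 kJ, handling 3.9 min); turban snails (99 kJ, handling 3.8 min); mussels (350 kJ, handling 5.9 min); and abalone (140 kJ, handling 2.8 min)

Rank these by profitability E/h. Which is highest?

In descending order of E/h:
crabs: 580/3.9 = 149 kJ/min
mussels: 350/5.9 = 59.3 kJ/min
abalone: 140/2.8 = 50 kJ/min
turban snails: 99/3.8 = 26.1 kJ/min

crabs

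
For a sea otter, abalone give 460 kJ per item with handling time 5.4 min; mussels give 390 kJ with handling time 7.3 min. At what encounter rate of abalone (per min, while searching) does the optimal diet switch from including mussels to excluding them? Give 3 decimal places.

0.312 per min

Drop mussels once their profitability E₂/h₂ falls below the rate achievable on abalone alone: E₂/h₂ = λE₁/(1 + λh₁).
Solve for λ: λE₁h₂ = E₂(1 + λh₁) → λ(E₁h₂ − E₂h₁) = E₂ → λ = E₂/(E₁h₂ − E₂h₁).
λ = 390/(460×7.3 − 390×5.4) = 390/1252 = 0.3115 per min.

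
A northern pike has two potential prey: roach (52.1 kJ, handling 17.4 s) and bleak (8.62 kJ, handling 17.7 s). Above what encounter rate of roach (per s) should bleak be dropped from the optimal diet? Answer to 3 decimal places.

0.011 per s

Drop bleak once their profitability E₂/h₂ falls below the rate achievable on roach alone: E₂/h₂ = λE₁/(1 + λh₁).
Solve for λ: λE₁h₂ = E₂(1 + λh₁) → λ(E₁h₂ − E₂h₁) = E₂ → λ = E₂/(E₁h₂ − E₂h₁).
λ = 8.62/(52.1×17.7 − 8.62×17.4) = 8.62/772.2 = 0.01116 per s.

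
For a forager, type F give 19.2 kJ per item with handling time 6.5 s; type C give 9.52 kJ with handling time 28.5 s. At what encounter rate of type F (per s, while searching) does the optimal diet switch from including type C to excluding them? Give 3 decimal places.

Drop type C once their profitability E₂/h₂ falls below the rate achievable on type F alone: E₂/h₂ = λE₁/(1 + λh₁).
Solve for λ: λE₁h₂ = E₂(1 + λh₁) → λ(E₁h₂ − E₂h₁) = E₂ → λ = E₂/(E₁h₂ − E₂h₁).
λ = 9.52/(19.2×28.5 − 9.52×6.5) = 9.52/485.3 = 0.01962 per s.

0.020 per s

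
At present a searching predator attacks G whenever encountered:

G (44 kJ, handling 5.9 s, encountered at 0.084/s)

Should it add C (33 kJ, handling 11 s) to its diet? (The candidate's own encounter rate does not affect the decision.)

Yes

On G alone, R = ΣλE/(1+Σλh) = 3.696/1.496 = 2.471 kJ/s.
Profitability of C: 33/11 = 3 kJ/s.
3 > 2.471, so adding C raises the average — include it.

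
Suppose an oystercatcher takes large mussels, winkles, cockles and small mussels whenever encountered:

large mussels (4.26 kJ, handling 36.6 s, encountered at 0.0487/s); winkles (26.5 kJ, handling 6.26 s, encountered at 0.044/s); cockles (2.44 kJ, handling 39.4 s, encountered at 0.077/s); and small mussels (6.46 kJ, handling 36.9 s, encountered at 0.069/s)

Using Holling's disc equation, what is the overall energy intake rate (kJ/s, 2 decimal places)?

0.23 kJ/s

R = Σλ_iE_i / (1 + Σλ_ih_i)
Numerator: 0.0487×4.26 + 0.044×26.5 + 0.077×2.44 + 0.069×6.46 = 2.007
Denominator: 1 + 0.0487×36.6 + 0.044×6.26 + 0.077×39.4 + 0.069×36.9 = 8.638
R = 2.007/8.638 = 0.2324 kJ/s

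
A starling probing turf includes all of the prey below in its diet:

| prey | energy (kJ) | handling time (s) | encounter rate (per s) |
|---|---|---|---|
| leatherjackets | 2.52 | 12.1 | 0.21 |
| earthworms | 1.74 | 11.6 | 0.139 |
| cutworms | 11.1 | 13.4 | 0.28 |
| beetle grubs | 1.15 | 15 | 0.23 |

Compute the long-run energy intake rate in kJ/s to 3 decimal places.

Energy encountered per unit search time: 0.21×2.52 + 0.139×1.74 + 0.28×11.1 + 0.23×1.15 = 4.144 kJ/s.
Handling time per unit search time: 0.21×12.1 + 0.139×11.6 + 0.28×13.4 + 0.23×15 = 11.36.
Rate = 4.144/(1 + 11.36) = 0.3354 kJ/s.

0.335 kJ/s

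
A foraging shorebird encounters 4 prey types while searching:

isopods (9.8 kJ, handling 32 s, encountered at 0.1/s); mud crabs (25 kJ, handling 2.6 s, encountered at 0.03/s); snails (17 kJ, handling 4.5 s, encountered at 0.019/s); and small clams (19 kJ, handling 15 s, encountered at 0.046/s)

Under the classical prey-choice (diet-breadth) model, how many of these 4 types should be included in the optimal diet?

3

Profitabilities (E/h, kJ/s): mud crabs 9.62, snails 3.78, small clams 1.27, isopods 0.306. Add prey in this order while the next type's profitability exceeds the intake rate on those already taken.
Rate on top 1: 0.6957. snails: 3.78 > 0.6957 → include.
Rate on top 2: 0.9222. small clams: 1.27 > 0.9222 → include.
Rate on top 3: 1.05. isopods: 0.306 < 1.05 → exclude; stop.
Optimal diet: mud crabs, snails, small clams — 3 of 4 types.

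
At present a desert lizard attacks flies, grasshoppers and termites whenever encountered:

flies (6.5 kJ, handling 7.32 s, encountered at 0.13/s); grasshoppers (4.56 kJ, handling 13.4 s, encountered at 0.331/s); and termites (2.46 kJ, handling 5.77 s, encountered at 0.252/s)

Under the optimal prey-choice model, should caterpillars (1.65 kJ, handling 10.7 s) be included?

No

Intake rate on the current diet: R = (0.13×6.5 + 0.331×4.56 + 0.252×2.46) / (1 + 0.13×7.32 + 0.331×13.4 + 0.252×5.77) = 2.974/7.841 = 0.3793 kJ/s.
Profitability of caterpillars: 1.65/10.7 = 0.1542 kJ/s.
0.1542 < 0.3793, so adding caterpillars would lower the average — exclude it.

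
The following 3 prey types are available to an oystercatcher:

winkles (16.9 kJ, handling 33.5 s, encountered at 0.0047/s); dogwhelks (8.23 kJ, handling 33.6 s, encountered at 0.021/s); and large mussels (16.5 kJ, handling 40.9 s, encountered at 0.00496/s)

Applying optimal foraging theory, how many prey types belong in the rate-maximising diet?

E/h in descending order: winkles 0.504, large mussels 0.403, dogwhelks 0.245 kJ/s. The optimal diet is the largest prefix of this list for which every included type satisfies E_i/h_i > R on the types above it.
Rate on top 1: 0.06862. large mussels: 0.403 > 0.06862 → include.
Rate on top 2: 0.1186. dogwhelks: 0.245 > 0.1186 → include.
Optimal diet: winkles, large mussels, dogwhelks — 3 of 3 types.

3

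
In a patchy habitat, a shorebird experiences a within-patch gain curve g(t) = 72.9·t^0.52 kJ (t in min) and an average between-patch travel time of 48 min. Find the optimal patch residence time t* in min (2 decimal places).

52.00 min

Maximise g(t)/(T+t): set derivative to zero → g'(t)(T+t) = g(t).
g'(t) = 0.52·72.9·t^-0.48. Setting 0.52·72.9·t^-0.48 = 72.9·t^0.52/(48+t) gives 0.52(48+t) = t, so 0.48·t = 0.52×48.
t* = 0.52×48/0.48 = 52 min.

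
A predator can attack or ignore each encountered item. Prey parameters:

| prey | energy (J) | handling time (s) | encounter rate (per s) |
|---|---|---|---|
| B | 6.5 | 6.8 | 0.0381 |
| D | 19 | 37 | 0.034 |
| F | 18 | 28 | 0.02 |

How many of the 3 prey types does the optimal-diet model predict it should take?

3

Rank by E/h (J/s): B 0.956, F 0.643, D 0.514. Include each in turn until the next type's E/h falls below the running intake rate.
Rate on top 1: 0.1967. F: 0.643 > 0.1967 → include.
Rate on top 2: 0.334. D: 0.514 > 0.334 → include.
Optimal diet: B, F, D — 3 of 3 types.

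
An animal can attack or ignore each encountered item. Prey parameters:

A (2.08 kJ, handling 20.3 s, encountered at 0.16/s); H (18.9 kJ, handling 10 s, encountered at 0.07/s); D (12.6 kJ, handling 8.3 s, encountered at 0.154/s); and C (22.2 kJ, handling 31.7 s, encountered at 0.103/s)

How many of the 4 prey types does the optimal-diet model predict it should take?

2

E/h in descending order: H 1.89, D 1.52, C 0.7, A 0.102 kJ/s. The optimal diet is the largest prefix of this list for which every included type satisfies E_i/h_i > R on the types above it.
Rate on top 1: 0.7782. D: 1.52 > 0.7782 → include.
Rate on top 2: 1.096. C: 0.7 < 1.096 → exclude; stop.
Optimal diet: H, D — 2 of 4 types.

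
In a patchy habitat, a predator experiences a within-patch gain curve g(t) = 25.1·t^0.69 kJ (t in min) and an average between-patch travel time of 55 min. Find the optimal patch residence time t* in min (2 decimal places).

Optimal t* satisfies g'(t*) = g(t*)/(T + t*).
g'(t) = 0.69·25.1·t^-0.31. Setting 0.69·25.1·t^-0.31 = 25.1·t^0.69/(55+t) gives 0.69(55+t) = t, so 0.31·t = 0.69×55.
t* = 0.69×55/0.31 = 122.4 min.

122.42 min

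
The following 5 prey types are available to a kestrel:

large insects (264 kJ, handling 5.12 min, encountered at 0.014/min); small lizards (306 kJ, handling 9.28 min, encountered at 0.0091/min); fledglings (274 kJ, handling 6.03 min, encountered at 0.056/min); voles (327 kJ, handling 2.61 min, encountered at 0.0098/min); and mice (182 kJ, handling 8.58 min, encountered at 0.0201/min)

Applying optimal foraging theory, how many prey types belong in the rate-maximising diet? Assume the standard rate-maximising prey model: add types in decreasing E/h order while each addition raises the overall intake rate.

5

E/h in descending order: voles 125, large insects 51.6, fledglings 45.4, small lizards 33, mice 21.2 kJ/min. The optimal diet is the largest prefix of this list for which every included type satisfies E_i/h_i > R on the types above it.
Rate on top 1: 3.125. large insects: 51.6 > 3.125 → include.
Rate on top 2: 6.289. fledglings: 45.4 > 6.289 → include.
Rate on top 3: 15.5. small lizards: 33 > 15.5 → include.
Rate on top 4: 16.47. mice: 21.2 > 16.47 → include.
Optimal diet: voles, large insects, fledglings, small lizards, mice — 5 of 5 types.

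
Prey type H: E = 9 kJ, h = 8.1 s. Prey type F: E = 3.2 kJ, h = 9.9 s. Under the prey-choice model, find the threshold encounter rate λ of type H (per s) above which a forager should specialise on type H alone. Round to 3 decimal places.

0.051 per s

Drop type F once their profitability E₂/h₂ falls below the rate achievable on type H alone: E₂/h₂ = λE₁/(1 + λh₁).
Solve for λ: λE₁h₂ = E₂(1 + λh₁) → λ(E₁h₂ − E₂h₁) = E₂ → λ = E₂/(E₁h₂ − E₂h₁).
λ = 3.2/(9×9.9 − 3.2×8.1) = 3.2/63.18 = 0.05065 per s.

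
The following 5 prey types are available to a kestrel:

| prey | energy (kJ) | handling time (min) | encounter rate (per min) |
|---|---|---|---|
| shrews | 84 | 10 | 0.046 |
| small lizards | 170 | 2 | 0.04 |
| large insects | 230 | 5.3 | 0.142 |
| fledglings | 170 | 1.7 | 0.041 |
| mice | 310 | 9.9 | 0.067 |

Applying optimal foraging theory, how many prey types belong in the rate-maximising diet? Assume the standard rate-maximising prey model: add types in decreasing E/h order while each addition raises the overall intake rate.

4

Profitabilities (E/h, kJ/min): fledglings 100, small lizards 85, large insects 43.4, mice 31.3, shrews 8.4. Add prey in this order while the next type's profitability exceeds the intake rate on those already taken.
Rate on top 1: 6.516. small lizards: 85 > 6.516 → include.
Rate on top 2: 11.98. large insects: 43.4 > 11.98 → include.
Rate on top 3: 24.41. mice: 31.3 > 24.41 → include.
Rate on top 4: 26.19. shrews: 8.4 < 26.19 → exclude; stop.
Optimal diet: fledglings, small lizards, large insects, mice — 4 of 5 types.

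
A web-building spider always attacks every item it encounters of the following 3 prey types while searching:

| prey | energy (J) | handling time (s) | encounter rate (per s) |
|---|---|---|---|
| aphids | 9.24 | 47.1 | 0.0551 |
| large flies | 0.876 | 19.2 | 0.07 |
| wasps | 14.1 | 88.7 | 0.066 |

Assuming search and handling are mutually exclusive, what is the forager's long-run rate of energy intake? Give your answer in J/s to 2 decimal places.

R = Σλ_iE_i / (1 + Σλ_ih_i)
Numerator: 0.0551×9.24 + 0.07×0.876 + 0.066×14.1 = 1.501
Denominator: 1 + 0.0551×47.1 + 0.07×19.2 + 0.066×88.7 = 10.79
R = 1.501/10.79 = 0.1391 J/s

0.14 J/s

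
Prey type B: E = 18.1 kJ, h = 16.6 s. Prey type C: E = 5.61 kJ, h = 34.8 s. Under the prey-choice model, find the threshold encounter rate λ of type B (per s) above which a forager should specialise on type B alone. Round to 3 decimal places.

0.010 per s

At the threshold, the rate on type B alone equals the profitability of type C: λ·18.1/(1 + λ·16.6) = 5.61/34.8 = 0.1612.
Rearranging, λ(18.1 − 0.1612×16.6) = 0.1612, so λ = 0.1612/15.42 = 0.01045 per s.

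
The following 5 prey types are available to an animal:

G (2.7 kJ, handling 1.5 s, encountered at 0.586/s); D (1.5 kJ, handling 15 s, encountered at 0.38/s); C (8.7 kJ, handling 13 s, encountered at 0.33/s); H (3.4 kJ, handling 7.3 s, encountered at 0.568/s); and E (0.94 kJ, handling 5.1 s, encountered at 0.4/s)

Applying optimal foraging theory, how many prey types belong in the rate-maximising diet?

1

Profitabilities (E/h, kJ/s): G 1.8, C 0.669, H 0.466, E 0.184, D 0.1. Add prey in this order while the next type's profitability exceeds the intake rate on those already taken.
Rate on top 1: 0.842. C: 0.669 < 0.842 → exclude; stop.
Optimal diet: G — 1 of 5 types.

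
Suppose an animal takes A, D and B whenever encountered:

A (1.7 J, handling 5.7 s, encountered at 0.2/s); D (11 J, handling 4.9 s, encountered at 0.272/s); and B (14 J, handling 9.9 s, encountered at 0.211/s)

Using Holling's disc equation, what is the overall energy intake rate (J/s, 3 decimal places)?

R = Σλ_iE_i / (1 + Σλ_ih_i)
Numerator: 0.2×1.7 + 0.272×11 + 0.211×14 = 6.286
Denominator: 1 + 0.2×5.7 + 0.272×4.9 + 0.211×9.9 = 5.562
R = 6.286/5.562 = 1.13 J/s

1.130 J/s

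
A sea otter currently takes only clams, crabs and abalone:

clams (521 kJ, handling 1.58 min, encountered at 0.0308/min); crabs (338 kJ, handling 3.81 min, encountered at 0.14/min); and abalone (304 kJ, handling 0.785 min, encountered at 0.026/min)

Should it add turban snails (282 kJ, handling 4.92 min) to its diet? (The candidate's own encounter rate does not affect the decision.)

Yes

Current rate: (0.0308×521 + 0.14×338 + 0.026×304)/(1 + 0.0308×1.58 + 0.14×3.81 + 0.026×0.785) = 44.48 kJ/min.
Profitability of turban snails: 282/4.92 = 57.32 kJ/min.
57.32 > 44.48, so adding turban snails raises the average — include it.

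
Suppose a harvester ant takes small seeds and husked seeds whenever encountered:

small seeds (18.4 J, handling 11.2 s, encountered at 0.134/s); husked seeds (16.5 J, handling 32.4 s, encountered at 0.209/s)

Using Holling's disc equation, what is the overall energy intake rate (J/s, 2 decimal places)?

R = (0.134×18.4 + 0.209×16.5) / (1 + 0.134×11.2 + 0.209×32.4) = 5.914/9.272 = 0.6378 J/s.

0.64 J/s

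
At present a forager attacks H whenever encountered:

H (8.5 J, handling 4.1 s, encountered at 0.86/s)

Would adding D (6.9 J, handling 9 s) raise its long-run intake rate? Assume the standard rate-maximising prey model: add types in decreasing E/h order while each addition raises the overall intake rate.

Intake rate on the current diet: R = (0.86×8.5) / (1 + 0.86×4.1) = 7.31/4.526 = 1.615 J/s.
D: E/h = 6.9/9 = 0.7667 J/s.
Since 0.7667 < R, time spent handling D is better spent searching.

No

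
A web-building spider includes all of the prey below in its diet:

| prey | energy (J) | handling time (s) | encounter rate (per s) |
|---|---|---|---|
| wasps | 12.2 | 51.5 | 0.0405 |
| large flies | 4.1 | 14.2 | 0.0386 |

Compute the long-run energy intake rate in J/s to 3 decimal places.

0.180 J/s

Energy encountered per unit search time: 0.0405×12.2 + 0.0386×4.1 = 0.6524 J/s.
Handling time per unit search time: 0.0405×51.5 + 0.0386×14.2 = 2.634.
Rate = 0.6524/(1 + 2.634) = 0.1795 J/s.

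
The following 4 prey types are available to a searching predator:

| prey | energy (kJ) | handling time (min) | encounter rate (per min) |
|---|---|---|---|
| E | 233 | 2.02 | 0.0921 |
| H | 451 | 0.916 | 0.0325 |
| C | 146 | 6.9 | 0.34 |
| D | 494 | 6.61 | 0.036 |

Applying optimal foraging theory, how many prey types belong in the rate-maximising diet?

Rank by E/h (kJ/min): H 492, E 115, D 74.7, C 21.2. Include each in turn until the next type's E/h falls below the running intake rate.
Rate on top 1: 14.23. E: 115 > 14.23 → include.
Rate on top 2: 29.71. D: 74.7 > 29.71 → include.
Rate on top 3: 37.08. C: 21.2 < 37.08 → exclude; stop.
Optimal diet: H, E, D — 3 of 4 types.

3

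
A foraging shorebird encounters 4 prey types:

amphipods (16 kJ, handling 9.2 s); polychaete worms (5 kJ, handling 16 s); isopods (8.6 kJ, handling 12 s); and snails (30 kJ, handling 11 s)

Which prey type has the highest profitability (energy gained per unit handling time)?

snails

Profitability E/h (kJ/s): amphipods = 16/9.2 = 1.74, polychaete worms = 5/16 = 0.312, isopods = 8.6/12 = 0.717, snails = 30/11 = 2.73.
Ranked: snails > amphipods > isopods > polychaete worms.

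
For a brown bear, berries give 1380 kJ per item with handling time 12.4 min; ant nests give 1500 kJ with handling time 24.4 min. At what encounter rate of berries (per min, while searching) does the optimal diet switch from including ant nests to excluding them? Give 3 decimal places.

0.100 per min

The zero-one rule: include ant nests iff E₂/h₂ > λE₁/(1+λh₁). Equality gives the switch point.
λE₁h₂ = E₂ + λE₂h₁ ⇒ λ = E₂/(E₁h₂ − E₂h₁) = 1500/(3.367e+04 − 1.86e+04) = 0.09952 per min.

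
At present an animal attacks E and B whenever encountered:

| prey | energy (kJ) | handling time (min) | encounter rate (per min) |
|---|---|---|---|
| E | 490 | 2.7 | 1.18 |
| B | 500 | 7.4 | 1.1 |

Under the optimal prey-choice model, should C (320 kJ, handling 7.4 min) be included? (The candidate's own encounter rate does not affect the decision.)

No

Current rate: (1.18×490 + 1.1×500)/(1 + 1.18×2.7 + 1.1×7.4) = 91.53 kJ/min.
Profitability of C: 320/7.4 = 43.24 kJ/min.
43.24 < 91.53, so adding C would lower the average — exclude it.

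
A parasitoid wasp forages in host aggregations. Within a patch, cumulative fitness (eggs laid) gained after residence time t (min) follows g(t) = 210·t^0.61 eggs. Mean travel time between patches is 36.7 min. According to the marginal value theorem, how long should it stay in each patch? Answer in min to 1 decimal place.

Maximise g(t)/(T+t): set derivative to zero → g'(t)(T+t) = g(t).
g'(t) = 0.61·210·t^-0.39. Setting 0.61·210·t^-0.39 = 210·t^0.61/(36.7+t) gives 0.61(36.7+t) = t, so 0.39·t = 0.61×36.7.
t* = 0.61×36.7/0.39 = 57.4 min.

57.4 min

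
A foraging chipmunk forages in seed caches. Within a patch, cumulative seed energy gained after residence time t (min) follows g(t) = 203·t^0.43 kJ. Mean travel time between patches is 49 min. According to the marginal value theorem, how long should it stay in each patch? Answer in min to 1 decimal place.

37.0 min

By the marginal value theorem, leave when the instantaneous gain rate g'(t) equals the habitat-wide average g(t)/(T + t).
g'(t) = 0.43·203·t^-0.57. Setting 0.43·203·t^-0.57 = 203·t^0.43/(49+t) gives 0.43(49+t) = t, so 0.57·t = 0.43×49.
t* = 0.43×49/0.57 = 36.96 min.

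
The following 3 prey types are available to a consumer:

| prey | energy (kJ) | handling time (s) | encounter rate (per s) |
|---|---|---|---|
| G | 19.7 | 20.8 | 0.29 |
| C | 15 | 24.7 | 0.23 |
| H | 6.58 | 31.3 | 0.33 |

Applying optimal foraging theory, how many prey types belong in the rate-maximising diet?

E/h in descending order: G 0.947, C 0.607, H 0.21 kJ/s. The optimal diet is the largest prefix of this list for which every included type satisfies E_i/h_i > R on the types above it.
Rate on top 1: 0.8124. C: 0.607 < 0.8124 → exclude; stop.
Optimal diet: G — 1 of 3 types.

1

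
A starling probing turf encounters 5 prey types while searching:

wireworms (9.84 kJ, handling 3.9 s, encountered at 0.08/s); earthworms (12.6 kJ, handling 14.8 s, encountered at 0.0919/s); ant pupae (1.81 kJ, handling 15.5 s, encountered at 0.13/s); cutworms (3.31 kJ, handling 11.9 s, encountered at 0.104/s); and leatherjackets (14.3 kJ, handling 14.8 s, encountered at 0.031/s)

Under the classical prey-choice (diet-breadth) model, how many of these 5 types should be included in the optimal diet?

3

E/h in descending order: wireworms 2.52, leatherjackets 0.966, earthworms 0.851, cutworms 0.278, ant pupae 0.117 kJ/s. The optimal diet is the largest prefix of this list for which every included type satisfies E_i/h_i > R on the types above it.
Rate on top 1: 0.6. leatherjackets: 0.966 > 0.6 → include.
Rate on top 2: 0.6949. earthworms: 0.851 > 0.6949 → include.
Rate on top 3: 0.7629. cutworms: 0.278 < 0.7629 → exclude; stop.
Optimal diet: wireworms, leatherjackets, earthworms — 3 of 5 types.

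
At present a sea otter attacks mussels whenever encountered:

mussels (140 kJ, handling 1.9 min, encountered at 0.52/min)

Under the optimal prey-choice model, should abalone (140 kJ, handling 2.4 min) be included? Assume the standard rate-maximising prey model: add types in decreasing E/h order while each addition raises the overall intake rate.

Yes

Intake rate on the current diet: R = (0.52×140) / (1 + 0.52×1.9) = 72.8/1.988 = 36.62 kJ/min.
abalone: E/h = 140/2.4 = 58.33 kJ/min.
58.33 > 36.62, so adding abalone raises the average — include it.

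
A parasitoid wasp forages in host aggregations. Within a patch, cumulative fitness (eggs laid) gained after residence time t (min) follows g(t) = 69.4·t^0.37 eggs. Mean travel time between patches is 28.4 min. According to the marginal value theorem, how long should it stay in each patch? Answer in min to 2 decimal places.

By the marginal value theorem, leave when the instantaneous gain rate g'(t) equals the habitat-wide average g(t)/(T + t).
g'(t) = 0.37·69.4·t^-0.63. Setting 0.37·69.4·t^-0.63 = 69.4·t^0.37/(28.4+t) gives 0.37(28.4+t) = t, so 0.63·t = 0.37×28.4.
t* = 0.37×28.4/0.63 = 16.68 min.

16.68 min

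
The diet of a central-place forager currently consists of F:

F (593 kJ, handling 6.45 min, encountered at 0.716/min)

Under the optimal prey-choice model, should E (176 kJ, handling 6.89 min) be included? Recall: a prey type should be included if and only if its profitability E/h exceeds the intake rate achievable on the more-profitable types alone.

On F alone, R = ΣλE/(1+Σλh) = 424.6/5.618 = 75.57 kJ/min.
Profitability of E: 176/6.89 = 25.54 kJ/min.
Since 25.54 < R, time spent handling E is better spent searching.

No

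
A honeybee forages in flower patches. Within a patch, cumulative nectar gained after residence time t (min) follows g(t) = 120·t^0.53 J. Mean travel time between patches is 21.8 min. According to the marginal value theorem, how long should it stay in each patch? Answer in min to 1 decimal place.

Optimal t* satisfies g'(t*) = g(t*)/(T + t*).
g'(t) = 0.53·120·t^-0.47. Setting 0.53·120·t^-0.47 = 120·t^0.53/(21.8+t) gives 0.53(21.8+t) = t, so 0.47·t = 0.53×21.8.
t* = 0.53×21.8/0.47 = 24.58 min.

24.6 min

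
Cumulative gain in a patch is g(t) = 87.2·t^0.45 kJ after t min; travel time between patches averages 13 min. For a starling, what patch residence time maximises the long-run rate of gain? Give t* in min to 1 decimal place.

10.6 min

Optimal t* satisfies g'(t*) = g(t*)/(T + t*).
g'(t) = 0.45·87.2·t^-0.55. Setting 0.45·87.2·t^-0.55 = 87.2·t^0.45/(13+t) gives 0.45(13+t) = t, so 0.55·t = 0.45×13.
t* = 0.45×13/0.55 = 10.64 min.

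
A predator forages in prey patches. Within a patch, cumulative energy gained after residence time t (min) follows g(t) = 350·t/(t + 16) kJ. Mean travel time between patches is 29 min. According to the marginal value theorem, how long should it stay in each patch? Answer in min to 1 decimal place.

21.5 min

Optimal t* satisfies g'(t*) = g(t*)/(T + t*).
g'(t) = 350·16/(t + 16)². Setting 350·16/(t+16)² = 350t/[(t+16)(29+t)] gives 16(29+t) = t(t+16), so t² = 16×29 = 464.
t* = √464 = 21.54 min.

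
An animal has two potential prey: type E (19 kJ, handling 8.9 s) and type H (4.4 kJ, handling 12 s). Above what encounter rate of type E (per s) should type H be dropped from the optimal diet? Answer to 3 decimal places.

0.023 per s

Drop type H once their profitability E₂/h₂ falls below the rate achievable on type E alone: E₂/h₂ = λE₁/(1 + λh₁).
Solve for λ: λE₁h₂ = E₂(1 + λh₁) → λ(E₁h₂ − E₂h₁) = E₂ → λ = E₂/(E₁h₂ − E₂h₁).
λ = 4.4/(19×12 − 4.4×8.9) = 4.4/188.8 = 0.0233 per s.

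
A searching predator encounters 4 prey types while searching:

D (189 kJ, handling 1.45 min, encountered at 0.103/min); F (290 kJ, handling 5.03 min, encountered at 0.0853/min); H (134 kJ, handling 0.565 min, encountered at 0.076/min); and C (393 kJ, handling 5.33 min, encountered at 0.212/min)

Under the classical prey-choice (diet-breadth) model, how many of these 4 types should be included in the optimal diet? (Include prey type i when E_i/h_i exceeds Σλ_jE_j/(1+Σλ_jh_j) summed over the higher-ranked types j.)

Profitabilities (E/h, kJ/min): H 237, D 130, C 73.7, F 57.7. Add prey in this order while the next type's profitability exceeds the intake rate on those already taken.
Rate on top 1: 9.765. D: 130 > 9.765 → include.
Rate on top 2: 24.87. C: 73.7 > 24.87 → include.
Rate on top 3: 48.65. F: 57.7 > 48.65 → include.
Optimal diet: H, D, C, F — 4 of 4 types.

4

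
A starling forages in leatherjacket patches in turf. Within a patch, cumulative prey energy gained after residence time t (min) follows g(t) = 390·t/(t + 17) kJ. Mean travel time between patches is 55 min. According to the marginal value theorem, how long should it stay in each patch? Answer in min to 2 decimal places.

30.58 min

Maximise g(t)/(T+t): set derivative to zero → g'(t)(T+t) = g(t).
g'(t) = 390·17/(t + 17)². Setting 390·17/(t+17)² = 390t/[(t+17)(55+t)] gives 17(55+t) = t(t+17), so t² = 17×55 = 935.
t* = √935 = 30.58 min.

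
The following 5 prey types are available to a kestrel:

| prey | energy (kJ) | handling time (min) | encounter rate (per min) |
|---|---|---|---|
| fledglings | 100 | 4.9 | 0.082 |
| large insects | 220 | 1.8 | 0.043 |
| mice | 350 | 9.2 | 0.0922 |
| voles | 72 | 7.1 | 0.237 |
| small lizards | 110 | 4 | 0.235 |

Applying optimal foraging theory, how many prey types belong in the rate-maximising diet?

Rank by E/h (kJ/min): large insects 122, mice 38, small lizards 27.5, fledglings 20.4, voles 10.1. Include each in turn until the next type's E/h falls below the running intake rate.
Rate on top 1: 8.78. mice: 38 > 8.78 → include.
Rate on top 2: 21.67. small lizards: 27.5 > 21.67 → include.
Rate on top 3: 23.58. fledglings: 20.4 < 23.58 → exclude; stop.
Optimal diet: large insects, mice, small lizards — 3 of 5 types.

3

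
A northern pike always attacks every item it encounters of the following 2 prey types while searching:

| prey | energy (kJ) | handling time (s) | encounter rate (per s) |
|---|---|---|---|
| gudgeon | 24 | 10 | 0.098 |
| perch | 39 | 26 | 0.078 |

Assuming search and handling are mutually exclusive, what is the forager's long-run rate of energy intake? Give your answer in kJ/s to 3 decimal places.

1.346 kJ/s

Energy encountered per unit search time: 0.098×24 + 0.078×39 = 5.394 kJ/s.
Handling time per unit search time: 0.098×10 + 0.078×26 = 3.008.
Rate = 5.394/(1 + 3.008) = 1.346 kJ/s.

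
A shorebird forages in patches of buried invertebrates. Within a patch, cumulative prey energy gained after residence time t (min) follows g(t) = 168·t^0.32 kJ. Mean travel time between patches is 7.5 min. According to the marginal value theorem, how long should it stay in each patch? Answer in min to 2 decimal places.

3.53 min

Maximise g(t)/(T+t): set derivative to zero → g'(t)(T+t) = g(t).
g'(t) = 0.32·168·t^-0.68. Setting 0.32·168·t^-0.68 = 168·t^0.32/(7.5+t) gives 0.32(7.5+t) = t, so 0.68·t = 0.32×7.5.
t* = 0.32×7.5/0.68 = 3.529 min.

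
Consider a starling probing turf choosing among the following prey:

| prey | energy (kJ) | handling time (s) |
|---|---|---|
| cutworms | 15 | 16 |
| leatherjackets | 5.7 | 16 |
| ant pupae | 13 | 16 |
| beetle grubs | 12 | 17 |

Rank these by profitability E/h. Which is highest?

Profitability E/h (kJ/s): cutworms = 15/16 = 0.938, leatherjackets = 5.7/16 = 0.356, ant pupae = 13/16 = 0.812, beetle grubs = 12/17 = 0.706.
Ranked: cutworms > ant pupae > beetle grubs > leatherjackets.

cutworms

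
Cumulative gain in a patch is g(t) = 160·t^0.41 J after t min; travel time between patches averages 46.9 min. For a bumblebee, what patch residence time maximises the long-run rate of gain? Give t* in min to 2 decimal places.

32.59 min

Optimal t* satisfies g'(t*) = g(t*)/(T + t*).
g'(t) = 0.41·160·t^-0.59. Setting 0.41·160·t^-0.59 = 160·t^0.41/(46.9+t) gives 0.41(46.9+t) = t, so 0.59·t = 0.41×46.9.
t* = 0.41×46.9/0.59 = 32.59 min.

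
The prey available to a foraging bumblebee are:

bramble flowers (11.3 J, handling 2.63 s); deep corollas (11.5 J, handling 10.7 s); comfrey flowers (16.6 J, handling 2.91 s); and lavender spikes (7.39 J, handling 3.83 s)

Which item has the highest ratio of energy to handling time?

comfrey flowers

Profitability E/h (J/s): bramble flowers = 11.3/2.63 = 4.3, deep corollas = 11.5/10.7 = 1.07, comfrey flowers = 16.6/2.91 = 5.7, lavender spikes = 7.39/3.83 = 1.93.
Ranked: comfrey flowers > bramble flowers > lavender spikes > deep corollas.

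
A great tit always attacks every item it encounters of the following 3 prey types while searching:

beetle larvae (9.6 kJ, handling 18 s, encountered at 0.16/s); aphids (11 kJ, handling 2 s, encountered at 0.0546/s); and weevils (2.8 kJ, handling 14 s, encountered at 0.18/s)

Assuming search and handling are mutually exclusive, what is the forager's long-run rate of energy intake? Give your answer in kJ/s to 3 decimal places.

0.406 kJ/s

R = (0.16×9.6 + 0.0546×11 + 0.18×2.8) / (1 + 0.16×18 + 0.0546×2 + 0.18×14) = 2.641/6.509 = 0.4057 kJ/s.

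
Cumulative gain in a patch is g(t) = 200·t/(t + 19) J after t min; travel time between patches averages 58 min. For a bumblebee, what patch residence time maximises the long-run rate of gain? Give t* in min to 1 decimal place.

33.2 min

Optimal t* satisfies g'(t*) = g(t*)/(T + t*).
g'(t) = 200·19/(t + 19)². Setting 200·19/(t+19)² = 200t/[(t+19)(58+t)] gives 19(58+t) = t(t+19), so t² = 19×58 = 1102.
t* = √1102 = 33.2 min.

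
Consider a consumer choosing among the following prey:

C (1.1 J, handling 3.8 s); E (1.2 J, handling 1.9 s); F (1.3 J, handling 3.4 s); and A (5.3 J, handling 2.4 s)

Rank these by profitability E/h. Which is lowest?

C

Profitability E/h (J/s): C = 1.1/3.8 = 0.289, E = 1.2/1.9 = 0.632, F = 1.3/3.4 = 0.382, A = 5.3/2.4 = 2.21.
Ranked: A > E > F > C.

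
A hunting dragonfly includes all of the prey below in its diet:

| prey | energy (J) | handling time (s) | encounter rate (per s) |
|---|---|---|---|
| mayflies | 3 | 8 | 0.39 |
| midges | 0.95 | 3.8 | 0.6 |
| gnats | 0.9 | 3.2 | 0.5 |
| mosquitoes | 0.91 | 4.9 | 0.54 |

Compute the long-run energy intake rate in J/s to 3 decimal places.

R = (0.39×3 + 0.6×0.95 + 0.5×0.9 + 0.54×0.91) / (1 + 0.39×8 + 0.6×3.8 + 0.5×3.2 + 0.54×4.9) = 2.681/10.65 = 0.2519 J/s.

0.252 J/s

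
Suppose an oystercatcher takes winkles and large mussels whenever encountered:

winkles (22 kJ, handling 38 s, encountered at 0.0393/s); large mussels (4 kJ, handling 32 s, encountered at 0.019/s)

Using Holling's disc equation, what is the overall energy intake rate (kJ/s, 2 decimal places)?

0.30 kJ/s

R = (0.0393×22 + 0.019×4) / (1 + 0.0393×38 + 0.019×32) = 0.9406/3.101 = 0.3033 kJ/s.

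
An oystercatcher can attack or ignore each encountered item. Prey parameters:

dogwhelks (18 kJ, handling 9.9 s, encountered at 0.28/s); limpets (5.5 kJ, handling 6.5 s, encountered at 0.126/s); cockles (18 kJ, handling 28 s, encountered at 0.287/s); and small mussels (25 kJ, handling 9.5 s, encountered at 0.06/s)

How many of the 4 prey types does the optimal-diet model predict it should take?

2

E/h in descending order: small mussels 2.63, dogwhelks 1.82, limpets 0.846, cockles 0.643 kJ/s. The optimal diet is the largest prefix of this list for which every included type satisfies E_i/h_i > R on the types above it.
Rate on top 1: 0.9554. dogwhelks: 1.82 > 0.9554 → include.
Rate on top 2: 1.506. limpets: 0.846 < 1.506 → exclude; stop.
Optimal diet: small mussels, dogwhelks — 2 of 4 types.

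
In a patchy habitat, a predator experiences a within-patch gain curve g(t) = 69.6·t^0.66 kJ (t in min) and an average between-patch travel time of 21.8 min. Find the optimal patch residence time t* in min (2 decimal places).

Optimal t* satisfies g'(t*) = g(t*)/(T + t*).
g'(t) = 0.66·69.6·t^-0.34. Setting 0.66·69.6·t^-0.34 = 69.6·t^0.66/(21.8+t) gives 0.66(21.8+t) = t, so 0.34·t = 0.66×21.8.
t* = 0.66×21.8/0.34 = 42.32 min.

42.32 min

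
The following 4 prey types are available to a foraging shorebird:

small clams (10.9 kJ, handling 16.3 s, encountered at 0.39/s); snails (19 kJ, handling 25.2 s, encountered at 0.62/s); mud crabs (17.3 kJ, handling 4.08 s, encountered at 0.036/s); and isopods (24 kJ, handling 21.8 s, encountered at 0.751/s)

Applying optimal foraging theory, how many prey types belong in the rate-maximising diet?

2

Rank by E/h (kJ/s): mud crabs 4.24, isopods 1.1, snails 0.754, small clams 0.669. Include each in turn until the next type's E/h falls below the running intake rate.
Rate on top 1: 0.543. isopods: 1.1 > 0.543 → include.
Rate on top 2: 1.064. snails: 0.754 < 1.064 → exclude; stop.
Optimal diet: mud crabs, isopods — 2 of 4 types.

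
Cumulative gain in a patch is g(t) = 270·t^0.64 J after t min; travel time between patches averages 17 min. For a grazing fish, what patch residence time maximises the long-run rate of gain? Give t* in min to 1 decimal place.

30.2 min

By the marginal value theorem, leave when the instantaneous gain rate g'(t) equals the habitat-wide average g(t)/(T + t).
g'(t) = 0.64·270·t^-0.36. Setting 0.64·270·t^-0.36 = 270·t^0.64/(17+t) gives 0.64(17+t) = t, so 0.36·t = 0.64×17.
t* = 0.64×17/0.36 = 30.22 min.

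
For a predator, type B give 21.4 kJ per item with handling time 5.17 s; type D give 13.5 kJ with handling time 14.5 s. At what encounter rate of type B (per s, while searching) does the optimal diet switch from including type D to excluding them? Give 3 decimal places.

0.056 per s

At the threshold, the rate on type B alone equals the profitability of type D: λ·21.4/(1 + λ·5.17) = 13.5/14.5 = 0.931.
Rearranging, λ(21.4 − 0.931×5.17) = 0.931, so λ = 0.931/16.59 = 0.05613 per s.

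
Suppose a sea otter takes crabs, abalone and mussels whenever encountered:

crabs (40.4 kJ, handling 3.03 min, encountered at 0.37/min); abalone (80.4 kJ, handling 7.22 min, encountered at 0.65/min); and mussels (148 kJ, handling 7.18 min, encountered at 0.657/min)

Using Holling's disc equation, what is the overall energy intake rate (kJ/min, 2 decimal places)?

14.26 kJ/min

Energy encountered per unit search time: 0.37×40.4 + 0.65×80.4 + 0.657×148 = 164.4 kJ/min.
Handling time per unit search time: 0.37×3.03 + 0.65×7.22 + 0.657×7.18 = 10.53.
Rate = 164.4/(1 + 10.53) = 14.26 kJ/min.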